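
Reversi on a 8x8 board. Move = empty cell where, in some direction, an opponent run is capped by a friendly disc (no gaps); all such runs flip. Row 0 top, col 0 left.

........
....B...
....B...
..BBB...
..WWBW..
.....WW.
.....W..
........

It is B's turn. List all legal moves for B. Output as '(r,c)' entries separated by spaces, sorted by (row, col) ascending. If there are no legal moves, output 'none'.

(3,1): no bracket -> illegal
(3,5): no bracket -> illegal
(3,6): no bracket -> illegal
(4,1): flips 2 -> legal
(4,6): flips 1 -> legal
(4,7): no bracket -> illegal
(5,1): flips 1 -> legal
(5,2): flips 2 -> legal
(5,3): flips 1 -> legal
(5,4): flips 1 -> legal
(5,7): no bracket -> illegal
(6,4): no bracket -> illegal
(6,6): flips 1 -> legal
(6,7): flips 2 -> legal
(7,4): no bracket -> illegal
(7,5): no bracket -> illegal
(7,6): no bracket -> illegal

Answer: (4,1) (4,6) (5,1) (5,2) (5,3) (5,4) (6,6) (6,7)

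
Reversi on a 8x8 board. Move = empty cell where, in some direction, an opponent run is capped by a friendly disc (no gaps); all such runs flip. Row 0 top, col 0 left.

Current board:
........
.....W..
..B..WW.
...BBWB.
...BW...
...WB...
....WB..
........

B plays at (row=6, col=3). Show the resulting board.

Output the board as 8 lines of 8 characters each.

Place B at (6,3); scan 8 dirs for brackets.
Dir NW: first cell '.' (not opp) -> no flip
Dir N: opp run (5,3) capped by B -> flip
Dir NE: first cell 'B' (not opp) -> no flip
Dir W: first cell '.' (not opp) -> no flip
Dir E: opp run (6,4) capped by B -> flip
Dir SW: first cell '.' (not opp) -> no flip
Dir S: first cell '.' (not opp) -> no flip
Dir SE: first cell '.' (not opp) -> no flip
All flips: (5,3) (6,4)

Answer: ........
.....W..
..B..WW.
...BBWB.
...BW...
...BB...
...BBB..
........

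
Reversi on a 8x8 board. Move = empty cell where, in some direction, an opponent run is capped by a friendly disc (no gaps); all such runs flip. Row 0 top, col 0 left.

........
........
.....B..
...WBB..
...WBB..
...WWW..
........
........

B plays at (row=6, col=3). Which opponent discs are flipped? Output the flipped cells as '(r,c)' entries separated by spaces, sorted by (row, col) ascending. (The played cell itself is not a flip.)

Dir NW: first cell '.' (not opp) -> no flip
Dir N: opp run (5,3) (4,3) (3,3), next='.' -> no flip
Dir NE: opp run (5,4) capped by B -> flip
Dir W: first cell '.' (not opp) -> no flip
Dir E: first cell '.' (not opp) -> no flip
Dir SW: first cell '.' (not opp) -> no flip
Dir S: first cell '.' (not opp) -> no flip
Dir SE: first cell '.' (not opp) -> no flip

Answer: (5,4)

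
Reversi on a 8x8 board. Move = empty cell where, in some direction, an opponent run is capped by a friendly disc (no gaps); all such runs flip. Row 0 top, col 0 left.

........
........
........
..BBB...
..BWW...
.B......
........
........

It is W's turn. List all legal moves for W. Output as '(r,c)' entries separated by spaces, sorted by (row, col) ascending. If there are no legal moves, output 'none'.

Answer: (2,1) (2,2) (2,3) (2,4) (2,5) (4,1)

Derivation:
(2,1): flips 1 -> legal
(2,2): flips 1 -> legal
(2,3): flips 1 -> legal
(2,4): flips 1 -> legal
(2,5): flips 1 -> legal
(3,1): no bracket -> illegal
(3,5): no bracket -> illegal
(4,0): no bracket -> illegal
(4,1): flips 1 -> legal
(4,5): no bracket -> illegal
(5,0): no bracket -> illegal
(5,2): no bracket -> illegal
(5,3): no bracket -> illegal
(6,0): no bracket -> illegal
(6,1): no bracket -> illegal
(6,2): no bracket -> illegal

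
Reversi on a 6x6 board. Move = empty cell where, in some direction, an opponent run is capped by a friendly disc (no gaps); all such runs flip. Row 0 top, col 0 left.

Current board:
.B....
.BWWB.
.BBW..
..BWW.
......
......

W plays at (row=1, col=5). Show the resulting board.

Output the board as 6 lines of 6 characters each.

Answer: .B....
.BWWWW
.BBW..
..BWW.
......
......

Derivation:
Place W at (1,5); scan 8 dirs for brackets.
Dir NW: first cell '.' (not opp) -> no flip
Dir N: first cell '.' (not opp) -> no flip
Dir NE: edge -> no flip
Dir W: opp run (1,4) capped by W -> flip
Dir E: edge -> no flip
Dir SW: first cell '.' (not opp) -> no flip
Dir S: first cell '.' (not opp) -> no flip
Dir SE: edge -> no flip
All flips: (1,4)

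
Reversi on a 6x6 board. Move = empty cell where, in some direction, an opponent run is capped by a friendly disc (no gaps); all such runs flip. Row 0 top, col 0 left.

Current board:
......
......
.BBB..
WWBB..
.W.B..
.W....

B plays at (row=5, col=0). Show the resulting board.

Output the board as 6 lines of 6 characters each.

Place B at (5,0); scan 8 dirs for brackets.
Dir NW: edge -> no flip
Dir N: first cell '.' (not opp) -> no flip
Dir NE: opp run (4,1) capped by B -> flip
Dir W: edge -> no flip
Dir E: opp run (5,1), next='.' -> no flip
Dir SW: edge -> no flip
Dir S: edge -> no flip
Dir SE: edge -> no flip
All flips: (4,1)

Answer: ......
......
.BBB..
WWBB..
.B.B..
BW....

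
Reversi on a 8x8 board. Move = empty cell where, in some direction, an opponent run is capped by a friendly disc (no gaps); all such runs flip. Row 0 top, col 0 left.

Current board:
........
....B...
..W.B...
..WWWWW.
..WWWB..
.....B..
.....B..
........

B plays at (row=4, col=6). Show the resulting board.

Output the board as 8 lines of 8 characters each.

Answer: ........
....B...
..W.B...
..WWWBW.
..WWWBB.
.....B..
.....B..
........

Derivation:
Place B at (4,6); scan 8 dirs for brackets.
Dir NW: opp run (3,5) capped by B -> flip
Dir N: opp run (3,6), next='.' -> no flip
Dir NE: first cell '.' (not opp) -> no flip
Dir W: first cell 'B' (not opp) -> no flip
Dir E: first cell '.' (not opp) -> no flip
Dir SW: first cell 'B' (not opp) -> no flip
Dir S: first cell '.' (not opp) -> no flip
Dir SE: first cell '.' (not opp) -> no flip
All flips: (3,5)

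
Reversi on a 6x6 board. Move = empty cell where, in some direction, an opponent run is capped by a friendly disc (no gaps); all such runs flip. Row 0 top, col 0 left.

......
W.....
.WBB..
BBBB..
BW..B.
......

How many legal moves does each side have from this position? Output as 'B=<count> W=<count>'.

-- B to move --
(0,0): no bracket -> illegal
(0,1): no bracket -> illegal
(1,1): flips 1 -> legal
(1,2): flips 1 -> legal
(2,0): flips 1 -> legal
(4,2): flips 1 -> legal
(5,0): flips 1 -> legal
(5,1): flips 1 -> legal
(5,2): flips 1 -> legal
B mobility = 7
-- W to move --
(1,1): no bracket -> illegal
(1,2): no bracket -> illegal
(1,3): no bracket -> illegal
(1,4): flips 2 -> legal
(2,0): no bracket -> illegal
(2,4): flips 2 -> legal
(3,4): no bracket -> illegal
(3,5): no bracket -> illegal
(4,2): no bracket -> illegal
(4,3): flips 1 -> legal
(4,5): no bracket -> illegal
(5,0): no bracket -> illegal
(5,1): no bracket -> illegal
(5,3): no bracket -> illegal
(5,4): no bracket -> illegal
(5,5): no bracket -> illegal
W mobility = 3

Answer: B=7 W=3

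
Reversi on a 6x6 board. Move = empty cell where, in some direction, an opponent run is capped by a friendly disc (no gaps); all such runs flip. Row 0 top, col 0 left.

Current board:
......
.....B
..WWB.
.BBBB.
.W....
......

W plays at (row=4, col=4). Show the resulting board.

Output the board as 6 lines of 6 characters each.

Place W at (4,4); scan 8 dirs for brackets.
Dir NW: opp run (3,3) capped by W -> flip
Dir N: opp run (3,4) (2,4), next='.' -> no flip
Dir NE: first cell '.' (not opp) -> no flip
Dir W: first cell '.' (not opp) -> no flip
Dir E: first cell '.' (not opp) -> no flip
Dir SW: first cell '.' (not opp) -> no flip
Dir S: first cell '.' (not opp) -> no flip
Dir SE: first cell '.' (not opp) -> no flip
All flips: (3,3)

Answer: ......
.....B
..WWB.
.BBWB.
.W..W.
......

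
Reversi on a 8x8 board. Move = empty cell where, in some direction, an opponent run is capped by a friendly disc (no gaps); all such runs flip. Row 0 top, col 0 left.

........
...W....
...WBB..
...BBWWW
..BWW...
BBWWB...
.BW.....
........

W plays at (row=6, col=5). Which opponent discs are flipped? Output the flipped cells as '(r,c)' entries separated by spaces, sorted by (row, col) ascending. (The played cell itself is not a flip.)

Answer: (5,4)

Derivation:
Dir NW: opp run (5,4) capped by W -> flip
Dir N: first cell '.' (not opp) -> no flip
Dir NE: first cell '.' (not opp) -> no flip
Dir W: first cell '.' (not opp) -> no flip
Dir E: first cell '.' (not opp) -> no flip
Dir SW: first cell '.' (not opp) -> no flip
Dir S: first cell '.' (not opp) -> no flip
Dir SE: first cell '.' (not opp) -> no flip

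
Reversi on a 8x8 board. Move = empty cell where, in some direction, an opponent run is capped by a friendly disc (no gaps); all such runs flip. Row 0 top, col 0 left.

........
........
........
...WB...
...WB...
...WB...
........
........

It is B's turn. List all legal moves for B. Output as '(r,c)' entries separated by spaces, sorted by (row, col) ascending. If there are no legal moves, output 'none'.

Answer: (2,2) (3,2) (4,2) (5,2) (6,2)

Derivation:
(2,2): flips 1 -> legal
(2,3): no bracket -> illegal
(2,4): no bracket -> illegal
(3,2): flips 2 -> legal
(4,2): flips 1 -> legal
(5,2): flips 2 -> legal
(6,2): flips 1 -> legal
(6,3): no bracket -> illegal
(6,4): no bracket -> illegal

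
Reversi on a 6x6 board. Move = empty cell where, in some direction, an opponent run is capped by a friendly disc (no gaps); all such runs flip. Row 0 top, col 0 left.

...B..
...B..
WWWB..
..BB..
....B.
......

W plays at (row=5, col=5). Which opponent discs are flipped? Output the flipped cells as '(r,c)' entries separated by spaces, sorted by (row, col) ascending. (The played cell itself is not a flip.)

Dir NW: opp run (4,4) (3,3) capped by W -> flip
Dir N: first cell '.' (not opp) -> no flip
Dir NE: edge -> no flip
Dir W: first cell '.' (not opp) -> no flip
Dir E: edge -> no flip
Dir SW: edge -> no flip
Dir S: edge -> no flip
Dir SE: edge -> no flip

Answer: (3,3) (4,4)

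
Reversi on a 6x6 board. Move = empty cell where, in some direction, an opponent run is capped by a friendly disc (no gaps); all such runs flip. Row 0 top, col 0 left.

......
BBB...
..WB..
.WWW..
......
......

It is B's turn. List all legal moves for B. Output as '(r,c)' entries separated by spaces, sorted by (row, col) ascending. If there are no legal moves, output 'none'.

(1,3): no bracket -> illegal
(2,0): no bracket -> illegal
(2,1): flips 1 -> legal
(2,4): no bracket -> illegal
(3,0): no bracket -> illegal
(3,4): no bracket -> illegal
(4,0): no bracket -> illegal
(4,1): flips 1 -> legal
(4,2): flips 2 -> legal
(4,3): flips 1 -> legal
(4,4): flips 2 -> legal

Answer: (2,1) (4,1) (4,2) (4,3) (4,4)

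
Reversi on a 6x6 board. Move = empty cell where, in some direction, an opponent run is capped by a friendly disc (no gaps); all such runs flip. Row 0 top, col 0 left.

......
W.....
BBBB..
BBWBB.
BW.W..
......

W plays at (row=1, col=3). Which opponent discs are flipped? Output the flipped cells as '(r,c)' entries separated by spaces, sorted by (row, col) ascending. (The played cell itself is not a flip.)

Answer: (2,3) (3,3)

Derivation:
Dir NW: first cell '.' (not opp) -> no flip
Dir N: first cell '.' (not opp) -> no flip
Dir NE: first cell '.' (not opp) -> no flip
Dir W: first cell '.' (not opp) -> no flip
Dir E: first cell '.' (not opp) -> no flip
Dir SW: opp run (2,2) (3,1) (4,0), next=edge -> no flip
Dir S: opp run (2,3) (3,3) capped by W -> flip
Dir SE: first cell '.' (not opp) -> no flip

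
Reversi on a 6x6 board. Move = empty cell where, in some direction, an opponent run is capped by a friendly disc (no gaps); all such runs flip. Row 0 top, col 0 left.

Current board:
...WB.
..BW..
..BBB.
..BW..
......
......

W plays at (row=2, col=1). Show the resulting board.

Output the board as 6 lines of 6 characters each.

Place W at (2,1); scan 8 dirs for brackets.
Dir NW: first cell '.' (not opp) -> no flip
Dir N: first cell '.' (not opp) -> no flip
Dir NE: opp run (1,2) capped by W -> flip
Dir W: first cell '.' (not opp) -> no flip
Dir E: opp run (2,2) (2,3) (2,4), next='.' -> no flip
Dir SW: first cell '.' (not opp) -> no flip
Dir S: first cell '.' (not opp) -> no flip
Dir SE: opp run (3,2), next='.' -> no flip
All flips: (1,2)

Answer: ...WB.
..WW..
.WBBB.
..BW..
......
......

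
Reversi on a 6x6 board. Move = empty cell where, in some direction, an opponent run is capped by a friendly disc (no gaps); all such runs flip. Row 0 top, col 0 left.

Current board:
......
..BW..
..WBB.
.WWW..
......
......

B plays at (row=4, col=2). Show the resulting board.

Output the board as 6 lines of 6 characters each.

Answer: ......
..BW..
..BBB.
.WBB..
..B...
......

Derivation:
Place B at (4,2); scan 8 dirs for brackets.
Dir NW: opp run (3,1), next='.' -> no flip
Dir N: opp run (3,2) (2,2) capped by B -> flip
Dir NE: opp run (3,3) capped by B -> flip
Dir W: first cell '.' (not opp) -> no flip
Dir E: first cell '.' (not opp) -> no flip
Dir SW: first cell '.' (not opp) -> no flip
Dir S: first cell '.' (not opp) -> no flip
Dir SE: first cell '.' (not opp) -> no flip
All flips: (2,2) (3,2) (3,3)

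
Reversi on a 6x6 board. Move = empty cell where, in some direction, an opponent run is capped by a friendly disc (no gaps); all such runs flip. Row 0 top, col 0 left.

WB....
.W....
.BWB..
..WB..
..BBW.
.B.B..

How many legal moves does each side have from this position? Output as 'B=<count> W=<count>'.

-- B to move --
(0,2): no bracket -> illegal
(1,0): no bracket -> illegal
(1,2): flips 2 -> legal
(1,3): no bracket -> illegal
(2,0): no bracket -> illegal
(3,1): flips 1 -> legal
(3,4): no bracket -> illegal
(3,5): flips 1 -> legal
(4,1): flips 1 -> legal
(4,5): flips 1 -> legal
(5,4): no bracket -> illegal
(5,5): flips 1 -> legal
B mobility = 6
-- W to move --
(0,2): flips 1 -> legal
(1,0): flips 1 -> legal
(1,2): no bracket -> illegal
(1,3): no bracket -> illegal
(1,4): flips 1 -> legal
(2,0): flips 1 -> legal
(2,4): flips 1 -> legal
(3,0): no bracket -> illegal
(3,1): flips 1 -> legal
(3,4): flips 1 -> legal
(4,0): no bracket -> illegal
(4,1): flips 2 -> legal
(5,0): no bracket -> illegal
(5,2): flips 1 -> legal
(5,4): flips 1 -> legal
W mobility = 10

Answer: B=6 W=10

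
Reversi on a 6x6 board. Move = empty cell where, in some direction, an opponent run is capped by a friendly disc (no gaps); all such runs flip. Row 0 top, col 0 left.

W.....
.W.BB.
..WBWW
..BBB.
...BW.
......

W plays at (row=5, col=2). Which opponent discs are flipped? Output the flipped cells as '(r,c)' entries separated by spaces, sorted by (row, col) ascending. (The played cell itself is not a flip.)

Dir NW: first cell '.' (not opp) -> no flip
Dir N: first cell '.' (not opp) -> no flip
Dir NE: opp run (4,3) (3,4) capped by W -> flip
Dir W: first cell '.' (not opp) -> no flip
Dir E: first cell '.' (not opp) -> no flip
Dir SW: edge -> no flip
Dir S: edge -> no flip
Dir SE: edge -> no flip

Answer: (3,4) (4,3)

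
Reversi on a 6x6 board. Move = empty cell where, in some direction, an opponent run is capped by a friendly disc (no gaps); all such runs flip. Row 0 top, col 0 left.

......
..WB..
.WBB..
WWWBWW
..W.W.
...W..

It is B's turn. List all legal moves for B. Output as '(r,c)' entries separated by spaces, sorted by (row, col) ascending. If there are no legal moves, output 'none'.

Answer: (0,1) (0,2) (1,1) (2,0) (4,0) (4,1) (4,5) (5,1) (5,2) (5,5)

Derivation:
(0,1): flips 1 -> legal
(0,2): flips 1 -> legal
(0,3): no bracket -> illegal
(1,0): no bracket -> illegal
(1,1): flips 1 -> legal
(2,0): flips 1 -> legal
(2,4): no bracket -> illegal
(2,5): no bracket -> illegal
(4,0): flips 1 -> legal
(4,1): flips 1 -> legal
(4,3): no bracket -> illegal
(4,5): flips 1 -> legal
(5,1): flips 1 -> legal
(5,2): flips 2 -> legal
(5,4): no bracket -> illegal
(5,5): flips 1 -> legal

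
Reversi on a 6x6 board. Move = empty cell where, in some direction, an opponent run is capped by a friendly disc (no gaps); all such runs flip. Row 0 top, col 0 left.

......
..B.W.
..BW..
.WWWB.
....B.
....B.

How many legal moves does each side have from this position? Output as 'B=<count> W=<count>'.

-- B to move --
(0,3): no bracket -> illegal
(0,4): no bracket -> illegal
(0,5): no bracket -> illegal
(1,3): no bracket -> illegal
(1,5): no bracket -> illegal
(2,0): no bracket -> illegal
(2,1): no bracket -> illegal
(2,4): flips 1 -> legal
(2,5): no bracket -> illegal
(3,0): flips 3 -> legal
(4,0): flips 1 -> legal
(4,1): no bracket -> illegal
(4,2): flips 1 -> legal
(4,3): no bracket -> illegal
B mobility = 4
-- W to move --
(0,1): flips 1 -> legal
(0,2): flips 2 -> legal
(0,3): no bracket -> illegal
(1,1): flips 1 -> legal
(1,3): flips 1 -> legal
(2,1): flips 1 -> legal
(2,4): no bracket -> illegal
(2,5): no bracket -> illegal
(3,5): flips 1 -> legal
(4,3): no bracket -> illegal
(4,5): flips 1 -> legal
(5,3): no bracket -> illegal
(5,5): flips 1 -> legal
W mobility = 8

Answer: B=4 W=8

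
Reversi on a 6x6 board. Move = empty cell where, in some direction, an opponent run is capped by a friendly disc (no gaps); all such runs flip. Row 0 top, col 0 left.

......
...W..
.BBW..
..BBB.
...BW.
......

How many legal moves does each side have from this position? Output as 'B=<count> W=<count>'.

-- B to move --
(0,2): no bracket -> illegal
(0,3): flips 2 -> legal
(0,4): flips 1 -> legal
(1,2): flips 1 -> legal
(1,4): flips 1 -> legal
(2,4): flips 1 -> legal
(3,5): no bracket -> illegal
(4,5): flips 1 -> legal
(5,3): no bracket -> illegal
(5,4): flips 1 -> legal
(5,5): flips 1 -> legal
B mobility = 8
-- W to move --
(1,0): no bracket -> illegal
(1,1): flips 2 -> legal
(1,2): no bracket -> illegal
(2,0): flips 2 -> legal
(2,4): flips 1 -> legal
(2,5): no bracket -> illegal
(3,0): no bracket -> illegal
(3,1): flips 1 -> legal
(3,5): no bracket -> illegal
(4,1): flips 1 -> legal
(4,2): flips 1 -> legal
(4,5): flips 1 -> legal
(5,2): no bracket -> illegal
(5,3): flips 2 -> legal
(5,4): no bracket -> illegal
W mobility = 8

Answer: B=8 W=8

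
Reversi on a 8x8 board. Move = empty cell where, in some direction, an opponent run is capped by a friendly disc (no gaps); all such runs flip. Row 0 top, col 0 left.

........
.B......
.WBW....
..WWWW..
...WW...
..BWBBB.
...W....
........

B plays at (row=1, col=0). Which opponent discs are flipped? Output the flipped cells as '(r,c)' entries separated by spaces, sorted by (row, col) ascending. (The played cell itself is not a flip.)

Answer: (2,1) (3,2) (4,3)

Derivation:
Dir NW: edge -> no flip
Dir N: first cell '.' (not opp) -> no flip
Dir NE: first cell '.' (not opp) -> no flip
Dir W: edge -> no flip
Dir E: first cell 'B' (not opp) -> no flip
Dir SW: edge -> no flip
Dir S: first cell '.' (not opp) -> no flip
Dir SE: opp run (2,1) (3,2) (4,3) capped by B -> flip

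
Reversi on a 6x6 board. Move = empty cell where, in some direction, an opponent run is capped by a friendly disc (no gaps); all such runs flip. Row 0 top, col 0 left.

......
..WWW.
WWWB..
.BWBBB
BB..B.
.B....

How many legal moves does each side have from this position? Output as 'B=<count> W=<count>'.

-- B to move --
(0,1): flips 1 -> legal
(0,2): no bracket -> illegal
(0,3): flips 1 -> legal
(0,4): flips 2 -> legal
(0,5): flips 1 -> legal
(1,0): no bracket -> illegal
(1,1): flips 2 -> legal
(1,5): no bracket -> illegal
(2,4): no bracket -> illegal
(2,5): no bracket -> illegal
(3,0): no bracket -> illegal
(4,2): no bracket -> illegal
(4,3): no bracket -> illegal
B mobility = 5
-- W to move --
(2,4): flips 1 -> legal
(2,5): no bracket -> illegal
(3,0): flips 1 -> legal
(4,2): flips 1 -> legal
(4,3): flips 2 -> legal
(4,5): flips 2 -> legal
(5,0): flips 1 -> legal
(5,2): no bracket -> illegal
(5,3): no bracket -> illegal
(5,4): no bracket -> illegal
(5,5): flips 2 -> legal
W mobility = 7

Answer: B=5 W=7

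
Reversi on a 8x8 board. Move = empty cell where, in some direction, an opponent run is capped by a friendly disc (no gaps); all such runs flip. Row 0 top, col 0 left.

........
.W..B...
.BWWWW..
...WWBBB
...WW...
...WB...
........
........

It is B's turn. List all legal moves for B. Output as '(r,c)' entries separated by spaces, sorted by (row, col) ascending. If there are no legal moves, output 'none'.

Answer: (0,1) (1,3) (1,5) (2,6) (3,2) (5,2) (6,2)

Derivation:
(0,0): no bracket -> illegal
(0,1): flips 1 -> legal
(0,2): no bracket -> illegal
(1,0): no bracket -> illegal
(1,2): no bracket -> illegal
(1,3): flips 1 -> legal
(1,5): flips 1 -> legal
(1,6): no bracket -> illegal
(2,0): no bracket -> illegal
(2,6): flips 4 -> legal
(3,1): no bracket -> illegal
(3,2): flips 4 -> legal
(4,2): no bracket -> illegal
(4,5): no bracket -> illegal
(5,2): flips 1 -> legal
(5,5): no bracket -> illegal
(6,2): flips 2 -> legal
(6,3): no bracket -> illegal
(6,4): no bracket -> illegal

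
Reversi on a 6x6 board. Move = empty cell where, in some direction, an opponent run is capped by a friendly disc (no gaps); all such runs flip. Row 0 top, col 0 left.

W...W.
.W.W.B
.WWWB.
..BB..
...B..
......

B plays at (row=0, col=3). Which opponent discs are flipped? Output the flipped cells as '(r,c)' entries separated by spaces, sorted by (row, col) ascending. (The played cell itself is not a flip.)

Dir NW: edge -> no flip
Dir N: edge -> no flip
Dir NE: edge -> no flip
Dir W: first cell '.' (not opp) -> no flip
Dir E: opp run (0,4), next='.' -> no flip
Dir SW: first cell '.' (not opp) -> no flip
Dir S: opp run (1,3) (2,3) capped by B -> flip
Dir SE: first cell '.' (not opp) -> no flip

Answer: (1,3) (2,3)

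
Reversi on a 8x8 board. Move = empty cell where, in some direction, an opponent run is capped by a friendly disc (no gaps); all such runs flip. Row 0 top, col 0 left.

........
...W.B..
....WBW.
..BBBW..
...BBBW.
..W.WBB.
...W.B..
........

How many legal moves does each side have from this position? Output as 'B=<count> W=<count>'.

-- B to move --
(0,2): no bracket -> illegal
(0,3): no bracket -> illegal
(0,4): no bracket -> illegal
(1,2): no bracket -> illegal
(1,4): flips 1 -> legal
(1,6): no bracket -> illegal
(1,7): flips 2 -> legal
(2,2): no bracket -> illegal
(2,3): flips 1 -> legal
(2,7): flips 1 -> legal
(3,6): flips 2 -> legal
(3,7): flips 2 -> legal
(4,1): no bracket -> illegal
(4,2): no bracket -> illegal
(4,7): flips 1 -> legal
(5,1): no bracket -> illegal
(5,3): flips 1 -> legal
(5,7): no bracket -> illegal
(6,1): flips 1 -> legal
(6,2): no bracket -> illegal
(6,4): flips 1 -> legal
(7,2): flips 2 -> legal
(7,3): no bracket -> illegal
(7,4): no bracket -> illegal
B mobility = 11
-- W to move --
(0,4): flips 1 -> legal
(0,5): flips 2 -> legal
(0,6): flips 1 -> legal
(1,4): no bracket -> illegal
(1,6): flips 3 -> legal
(2,1): flips 2 -> legal
(2,2): no bracket -> illegal
(2,3): no bracket -> illegal
(3,1): flips 3 -> legal
(3,6): flips 1 -> legal
(4,1): no bracket -> illegal
(4,2): flips 4 -> legal
(4,7): no bracket -> illegal
(5,3): flips 1 -> legal
(5,7): flips 2 -> legal
(6,4): flips 1 -> legal
(6,6): flips 1 -> legal
(6,7): no bracket -> illegal
(7,4): no bracket -> illegal
(7,5): flips 3 -> legal
(7,6): flips 1 -> legal
W mobility = 14

Answer: B=11 W=14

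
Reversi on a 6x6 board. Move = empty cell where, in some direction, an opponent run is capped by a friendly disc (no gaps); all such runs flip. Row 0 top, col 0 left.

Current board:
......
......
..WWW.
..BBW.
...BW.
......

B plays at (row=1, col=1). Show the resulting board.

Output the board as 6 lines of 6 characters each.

Place B at (1,1); scan 8 dirs for brackets.
Dir NW: first cell '.' (not opp) -> no flip
Dir N: first cell '.' (not opp) -> no flip
Dir NE: first cell '.' (not opp) -> no flip
Dir W: first cell '.' (not opp) -> no flip
Dir E: first cell '.' (not opp) -> no flip
Dir SW: first cell '.' (not opp) -> no flip
Dir S: first cell '.' (not opp) -> no flip
Dir SE: opp run (2,2) capped by B -> flip
All flips: (2,2)

Answer: ......
.B....
..BWW.
..BBW.
...BW.
......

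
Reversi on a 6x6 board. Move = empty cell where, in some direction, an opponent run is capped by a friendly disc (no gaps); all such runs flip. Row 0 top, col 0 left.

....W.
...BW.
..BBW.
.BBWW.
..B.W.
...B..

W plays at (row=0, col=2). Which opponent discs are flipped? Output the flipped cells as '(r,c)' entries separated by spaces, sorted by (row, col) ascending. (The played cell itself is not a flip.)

Dir NW: edge -> no flip
Dir N: edge -> no flip
Dir NE: edge -> no flip
Dir W: first cell '.' (not opp) -> no flip
Dir E: first cell '.' (not opp) -> no flip
Dir SW: first cell '.' (not opp) -> no flip
Dir S: first cell '.' (not opp) -> no flip
Dir SE: opp run (1,3) capped by W -> flip

Answer: (1,3)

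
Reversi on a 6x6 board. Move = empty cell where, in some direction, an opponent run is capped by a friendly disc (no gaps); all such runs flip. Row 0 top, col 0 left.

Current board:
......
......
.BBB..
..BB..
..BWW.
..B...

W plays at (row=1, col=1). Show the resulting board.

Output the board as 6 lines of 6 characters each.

Place W at (1,1); scan 8 dirs for brackets.
Dir NW: first cell '.' (not opp) -> no flip
Dir N: first cell '.' (not opp) -> no flip
Dir NE: first cell '.' (not opp) -> no flip
Dir W: first cell '.' (not opp) -> no flip
Dir E: first cell '.' (not opp) -> no flip
Dir SW: first cell '.' (not opp) -> no flip
Dir S: opp run (2,1), next='.' -> no flip
Dir SE: opp run (2,2) (3,3) capped by W -> flip
All flips: (2,2) (3,3)

Answer: ......
.W....
.BWB..
..BW..
..BWW.
..B...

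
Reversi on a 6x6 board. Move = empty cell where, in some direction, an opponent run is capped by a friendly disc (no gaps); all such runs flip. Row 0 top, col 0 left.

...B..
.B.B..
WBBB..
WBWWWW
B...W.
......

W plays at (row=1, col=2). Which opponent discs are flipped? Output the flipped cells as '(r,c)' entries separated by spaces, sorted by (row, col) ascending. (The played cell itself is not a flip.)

Dir NW: first cell '.' (not opp) -> no flip
Dir N: first cell '.' (not opp) -> no flip
Dir NE: opp run (0,3), next=edge -> no flip
Dir W: opp run (1,1), next='.' -> no flip
Dir E: opp run (1,3), next='.' -> no flip
Dir SW: opp run (2,1) capped by W -> flip
Dir S: opp run (2,2) capped by W -> flip
Dir SE: opp run (2,3) capped by W -> flip

Answer: (2,1) (2,2) (2,3)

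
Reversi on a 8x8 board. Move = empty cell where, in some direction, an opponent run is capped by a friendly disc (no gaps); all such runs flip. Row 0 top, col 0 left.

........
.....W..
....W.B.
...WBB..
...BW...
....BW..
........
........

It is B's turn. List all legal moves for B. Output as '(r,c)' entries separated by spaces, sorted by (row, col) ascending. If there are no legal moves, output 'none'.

(0,4): flips 1 -> legal
(0,5): no bracket -> illegal
(0,6): no bracket -> illegal
(1,3): flips 1 -> legal
(1,4): flips 1 -> legal
(1,6): no bracket -> illegal
(2,2): no bracket -> illegal
(2,3): flips 1 -> legal
(2,5): no bracket -> illegal
(3,2): flips 1 -> legal
(4,2): no bracket -> illegal
(4,5): flips 1 -> legal
(4,6): no bracket -> illegal
(5,3): flips 1 -> legal
(5,6): flips 1 -> legal
(6,4): no bracket -> illegal
(6,5): no bracket -> illegal
(6,6): no bracket -> illegal

Answer: (0,4) (1,3) (1,4) (2,3) (3,2) (4,5) (5,3) (5,6)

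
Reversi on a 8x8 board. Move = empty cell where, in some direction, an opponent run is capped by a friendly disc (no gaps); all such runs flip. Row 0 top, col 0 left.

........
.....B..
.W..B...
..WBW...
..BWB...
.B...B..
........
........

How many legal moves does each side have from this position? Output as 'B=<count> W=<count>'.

-- B to move --
(1,0): no bracket -> illegal
(1,1): no bracket -> illegal
(1,2): no bracket -> illegal
(2,0): no bracket -> illegal
(2,2): flips 1 -> legal
(2,3): no bracket -> illegal
(2,5): no bracket -> illegal
(3,0): no bracket -> illegal
(3,1): flips 1 -> legal
(3,5): flips 1 -> legal
(4,1): no bracket -> illegal
(4,5): no bracket -> illegal
(5,2): no bracket -> illegal
(5,3): flips 1 -> legal
(5,4): no bracket -> illegal
B mobility = 4
-- W to move --
(0,4): no bracket -> illegal
(0,5): no bracket -> illegal
(0,6): no bracket -> illegal
(1,3): no bracket -> illegal
(1,4): flips 1 -> legal
(1,6): no bracket -> illegal
(2,2): no bracket -> illegal
(2,3): flips 1 -> legal
(2,5): no bracket -> illegal
(2,6): no bracket -> illegal
(3,1): no bracket -> illegal
(3,5): no bracket -> illegal
(4,0): no bracket -> illegal
(4,1): flips 1 -> legal
(4,5): flips 1 -> legal
(4,6): no bracket -> illegal
(5,0): no bracket -> illegal
(5,2): flips 1 -> legal
(5,3): no bracket -> illegal
(5,4): flips 1 -> legal
(5,6): no bracket -> illegal
(6,0): no bracket -> illegal
(6,1): no bracket -> illegal
(6,2): no bracket -> illegal
(6,4): no bracket -> illegal
(6,5): no bracket -> illegal
(6,6): no bracket -> illegal
W mobility = 6

Answer: B=4 W=6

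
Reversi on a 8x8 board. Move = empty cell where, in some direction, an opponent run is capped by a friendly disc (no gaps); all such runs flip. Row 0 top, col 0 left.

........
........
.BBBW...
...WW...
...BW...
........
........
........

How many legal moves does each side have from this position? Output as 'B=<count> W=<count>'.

Answer: B=3 W=7

Derivation:
-- B to move --
(1,3): no bracket -> illegal
(1,4): no bracket -> illegal
(1,5): no bracket -> illegal
(2,5): flips 2 -> legal
(3,2): no bracket -> illegal
(3,5): no bracket -> illegal
(4,2): no bracket -> illegal
(4,5): flips 2 -> legal
(5,3): no bracket -> illegal
(5,4): no bracket -> illegal
(5,5): flips 2 -> legal
B mobility = 3
-- W to move --
(1,0): no bracket -> illegal
(1,1): flips 1 -> legal
(1,2): flips 1 -> legal
(1,3): flips 1 -> legal
(1,4): no bracket -> illegal
(2,0): flips 3 -> legal
(3,0): no bracket -> illegal
(3,1): no bracket -> illegal
(3,2): no bracket -> illegal
(4,2): flips 1 -> legal
(5,2): flips 1 -> legal
(5,3): flips 1 -> legal
(5,4): no bracket -> illegal
W mobility = 7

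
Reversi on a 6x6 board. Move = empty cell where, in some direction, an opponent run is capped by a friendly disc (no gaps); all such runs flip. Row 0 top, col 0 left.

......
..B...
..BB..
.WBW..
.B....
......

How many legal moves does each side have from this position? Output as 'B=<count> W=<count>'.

Answer: B=6 W=3

Derivation:
-- B to move --
(2,0): no bracket -> illegal
(2,1): flips 1 -> legal
(2,4): no bracket -> illegal
(3,0): flips 1 -> legal
(3,4): flips 1 -> legal
(4,0): flips 1 -> legal
(4,2): no bracket -> illegal
(4,3): flips 1 -> legal
(4,4): flips 1 -> legal
B mobility = 6
-- W to move --
(0,1): no bracket -> illegal
(0,2): no bracket -> illegal
(0,3): no bracket -> illegal
(1,1): flips 1 -> legal
(1,3): flips 2 -> legal
(1,4): no bracket -> illegal
(2,1): no bracket -> illegal
(2,4): no bracket -> illegal
(3,0): no bracket -> illegal
(3,4): no bracket -> illegal
(4,0): no bracket -> illegal
(4,2): no bracket -> illegal
(4,3): no bracket -> illegal
(5,0): no bracket -> illegal
(5,1): flips 1 -> legal
(5,2): no bracket -> illegal
W mobility = 3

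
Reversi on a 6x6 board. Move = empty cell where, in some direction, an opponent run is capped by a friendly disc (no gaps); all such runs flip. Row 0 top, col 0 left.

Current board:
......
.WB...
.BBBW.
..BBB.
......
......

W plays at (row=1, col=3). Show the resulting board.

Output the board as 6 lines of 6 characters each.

Place W at (1,3); scan 8 dirs for brackets.
Dir NW: first cell '.' (not opp) -> no flip
Dir N: first cell '.' (not opp) -> no flip
Dir NE: first cell '.' (not opp) -> no flip
Dir W: opp run (1,2) capped by W -> flip
Dir E: first cell '.' (not opp) -> no flip
Dir SW: opp run (2,2), next='.' -> no flip
Dir S: opp run (2,3) (3,3), next='.' -> no flip
Dir SE: first cell 'W' (not opp) -> no flip
All flips: (1,2)

Answer: ......
.WWW..
.BBBW.
..BBB.
......
......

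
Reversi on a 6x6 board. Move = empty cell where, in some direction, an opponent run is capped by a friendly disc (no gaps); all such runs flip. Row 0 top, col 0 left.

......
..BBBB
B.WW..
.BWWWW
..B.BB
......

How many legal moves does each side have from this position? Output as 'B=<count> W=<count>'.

Answer: B=5 W=12

Derivation:
-- B to move --
(1,1): flips 2 -> legal
(2,1): no bracket -> illegal
(2,4): flips 2 -> legal
(2,5): flips 1 -> legal
(4,1): flips 2 -> legal
(4,3): flips 2 -> legal
B mobility = 5
-- W to move --
(0,1): flips 1 -> legal
(0,2): flips 1 -> legal
(0,3): flips 1 -> legal
(0,4): flips 1 -> legal
(0,5): flips 1 -> legal
(1,0): no bracket -> illegal
(1,1): no bracket -> illegal
(2,1): no bracket -> illegal
(2,4): no bracket -> illegal
(2,5): no bracket -> illegal
(3,0): flips 1 -> legal
(4,0): flips 1 -> legal
(4,1): no bracket -> illegal
(4,3): no bracket -> illegal
(5,1): flips 1 -> legal
(5,2): flips 1 -> legal
(5,3): flips 1 -> legal
(5,4): flips 1 -> legal
(5,5): flips 2 -> legal
W mobility = 12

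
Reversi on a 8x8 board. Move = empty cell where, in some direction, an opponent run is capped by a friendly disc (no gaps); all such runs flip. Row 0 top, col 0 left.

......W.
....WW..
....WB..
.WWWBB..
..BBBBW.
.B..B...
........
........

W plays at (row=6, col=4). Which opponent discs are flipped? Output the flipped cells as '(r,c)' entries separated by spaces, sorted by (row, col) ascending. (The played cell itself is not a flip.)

Dir NW: first cell '.' (not opp) -> no flip
Dir N: opp run (5,4) (4,4) (3,4) capped by W -> flip
Dir NE: first cell '.' (not opp) -> no flip
Dir W: first cell '.' (not opp) -> no flip
Dir E: first cell '.' (not opp) -> no flip
Dir SW: first cell '.' (not opp) -> no flip
Dir S: first cell '.' (not opp) -> no flip
Dir SE: first cell '.' (not opp) -> no flip

Answer: (3,4) (4,4) (5,4)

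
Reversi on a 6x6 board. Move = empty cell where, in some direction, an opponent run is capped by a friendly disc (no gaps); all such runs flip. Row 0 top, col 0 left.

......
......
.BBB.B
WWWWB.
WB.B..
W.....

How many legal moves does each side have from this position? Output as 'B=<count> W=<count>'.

Answer: B=2 W=11

Derivation:
-- B to move --
(2,0): no bracket -> illegal
(2,4): no bracket -> illegal
(4,2): flips 1 -> legal
(4,4): flips 1 -> legal
(5,1): no bracket -> illegal
B mobility = 2
-- W to move --
(1,0): flips 1 -> legal
(1,1): flips 2 -> legal
(1,2): flips 2 -> legal
(1,3): flips 2 -> legal
(1,4): flips 1 -> legal
(1,5): no bracket -> illegal
(2,0): no bracket -> illegal
(2,4): no bracket -> illegal
(3,5): flips 1 -> legal
(4,2): flips 1 -> legal
(4,4): no bracket -> illegal
(4,5): no bracket -> illegal
(5,1): flips 1 -> legal
(5,2): flips 1 -> legal
(5,3): flips 1 -> legal
(5,4): flips 1 -> legal
W mobility = 11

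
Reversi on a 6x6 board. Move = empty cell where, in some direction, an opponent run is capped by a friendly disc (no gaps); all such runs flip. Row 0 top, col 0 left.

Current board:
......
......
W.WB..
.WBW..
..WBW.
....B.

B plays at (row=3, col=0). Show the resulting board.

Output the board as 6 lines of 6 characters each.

Answer: ......
......
W.WB..
BBBW..
..WBW.
....B.

Derivation:
Place B at (3,0); scan 8 dirs for brackets.
Dir NW: edge -> no flip
Dir N: opp run (2,0), next='.' -> no flip
Dir NE: first cell '.' (not opp) -> no flip
Dir W: edge -> no flip
Dir E: opp run (3,1) capped by B -> flip
Dir SW: edge -> no flip
Dir S: first cell '.' (not opp) -> no flip
Dir SE: first cell '.' (not opp) -> no flip
All flips: (3,1)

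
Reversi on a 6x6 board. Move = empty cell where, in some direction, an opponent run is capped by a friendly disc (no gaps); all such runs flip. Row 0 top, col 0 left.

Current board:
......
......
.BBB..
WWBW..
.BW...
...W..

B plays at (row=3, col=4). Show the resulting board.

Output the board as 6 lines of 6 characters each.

Answer: ......
......
.BBB..
WWBBB.
.BW...
...W..

Derivation:
Place B at (3,4); scan 8 dirs for brackets.
Dir NW: first cell 'B' (not opp) -> no flip
Dir N: first cell '.' (not opp) -> no flip
Dir NE: first cell '.' (not opp) -> no flip
Dir W: opp run (3,3) capped by B -> flip
Dir E: first cell '.' (not opp) -> no flip
Dir SW: first cell '.' (not opp) -> no flip
Dir S: first cell '.' (not opp) -> no flip
Dir SE: first cell '.' (not opp) -> no flip
All flips: (3,3)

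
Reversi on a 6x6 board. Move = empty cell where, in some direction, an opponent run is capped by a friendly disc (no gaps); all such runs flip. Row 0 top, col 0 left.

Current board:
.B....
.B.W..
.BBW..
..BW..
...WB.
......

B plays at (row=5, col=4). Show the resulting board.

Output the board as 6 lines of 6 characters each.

Place B at (5,4); scan 8 dirs for brackets.
Dir NW: opp run (4,3) capped by B -> flip
Dir N: first cell 'B' (not opp) -> no flip
Dir NE: first cell '.' (not opp) -> no flip
Dir W: first cell '.' (not opp) -> no flip
Dir E: first cell '.' (not opp) -> no flip
Dir SW: edge -> no flip
Dir S: edge -> no flip
Dir SE: edge -> no flip
All flips: (4,3)

Answer: .B....
.B.W..
.BBW..
..BW..
...BB.
....B.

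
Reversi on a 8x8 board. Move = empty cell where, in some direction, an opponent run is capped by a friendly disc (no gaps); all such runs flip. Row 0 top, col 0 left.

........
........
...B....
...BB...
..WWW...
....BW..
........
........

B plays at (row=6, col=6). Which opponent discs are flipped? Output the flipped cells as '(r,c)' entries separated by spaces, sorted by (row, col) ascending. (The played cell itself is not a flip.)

Answer: (4,4) (5,5)

Derivation:
Dir NW: opp run (5,5) (4,4) capped by B -> flip
Dir N: first cell '.' (not opp) -> no flip
Dir NE: first cell '.' (not opp) -> no flip
Dir W: first cell '.' (not opp) -> no flip
Dir E: first cell '.' (not opp) -> no flip
Dir SW: first cell '.' (not opp) -> no flip
Dir S: first cell '.' (not opp) -> no flip
Dir SE: first cell '.' (not opp) -> no flip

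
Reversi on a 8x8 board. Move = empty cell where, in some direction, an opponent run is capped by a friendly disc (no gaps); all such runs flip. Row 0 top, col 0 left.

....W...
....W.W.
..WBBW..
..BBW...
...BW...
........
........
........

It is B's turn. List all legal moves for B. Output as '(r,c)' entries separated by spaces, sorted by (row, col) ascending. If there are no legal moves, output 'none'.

(0,3): no bracket -> illegal
(0,5): flips 1 -> legal
(0,6): no bracket -> illegal
(0,7): flips 3 -> legal
(1,1): flips 1 -> legal
(1,2): flips 1 -> legal
(1,3): no bracket -> illegal
(1,5): no bracket -> illegal
(1,7): no bracket -> illegal
(2,1): flips 1 -> legal
(2,6): flips 1 -> legal
(2,7): no bracket -> illegal
(3,1): no bracket -> illegal
(3,5): flips 1 -> legal
(3,6): no bracket -> illegal
(4,5): flips 2 -> legal
(5,3): no bracket -> illegal
(5,4): flips 2 -> legal
(5,5): flips 1 -> legal

Answer: (0,5) (0,7) (1,1) (1,2) (2,1) (2,6) (3,5) (4,5) (5,4) (5,5)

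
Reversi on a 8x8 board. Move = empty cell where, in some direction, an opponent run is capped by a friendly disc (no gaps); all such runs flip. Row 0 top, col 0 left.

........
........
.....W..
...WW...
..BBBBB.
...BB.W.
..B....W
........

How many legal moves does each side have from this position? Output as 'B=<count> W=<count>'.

Answer: B=5 W=6

Derivation:
-- B to move --
(1,4): no bracket -> illegal
(1,5): no bracket -> illegal
(1,6): flips 2 -> legal
(2,2): flips 1 -> legal
(2,3): flips 2 -> legal
(2,4): flips 2 -> legal
(2,6): no bracket -> illegal
(3,2): no bracket -> illegal
(3,5): no bracket -> illegal
(3,6): no bracket -> illegal
(4,7): no bracket -> illegal
(5,5): no bracket -> illegal
(5,7): no bracket -> illegal
(6,5): no bracket -> illegal
(6,6): flips 1 -> legal
(7,6): no bracket -> illegal
(7,7): no bracket -> illegal
B mobility = 5
-- W to move --
(3,1): no bracket -> illegal
(3,2): no bracket -> illegal
(3,5): no bracket -> illegal
(3,6): flips 1 -> legal
(3,7): no bracket -> illegal
(4,1): no bracket -> illegal
(4,7): no bracket -> illegal
(5,1): flips 1 -> legal
(5,2): flips 1 -> legal
(5,5): flips 1 -> legal
(5,7): no bracket -> illegal
(6,1): no bracket -> illegal
(6,3): flips 2 -> legal
(6,4): flips 2 -> legal
(6,5): no bracket -> illegal
(7,1): no bracket -> illegal
(7,2): no bracket -> illegal
(7,3): no bracket -> illegal
W mobility = 6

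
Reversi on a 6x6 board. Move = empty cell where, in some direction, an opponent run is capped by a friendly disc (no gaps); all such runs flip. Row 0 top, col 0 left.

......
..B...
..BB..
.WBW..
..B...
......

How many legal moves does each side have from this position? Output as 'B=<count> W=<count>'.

Answer: B=7 W=4

Derivation:
-- B to move --
(2,0): flips 1 -> legal
(2,1): no bracket -> illegal
(2,4): flips 1 -> legal
(3,0): flips 1 -> legal
(3,4): flips 1 -> legal
(4,0): flips 1 -> legal
(4,1): no bracket -> illegal
(4,3): flips 1 -> legal
(4,4): flips 1 -> legal
B mobility = 7
-- W to move --
(0,1): no bracket -> illegal
(0,2): no bracket -> illegal
(0,3): no bracket -> illegal
(1,1): flips 1 -> legal
(1,3): flips 2 -> legal
(1,4): no bracket -> illegal
(2,1): no bracket -> illegal
(2,4): no bracket -> illegal
(3,4): no bracket -> illegal
(4,1): no bracket -> illegal
(4,3): no bracket -> illegal
(5,1): flips 1 -> legal
(5,2): no bracket -> illegal
(5,3): flips 1 -> legal
W mobility = 4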